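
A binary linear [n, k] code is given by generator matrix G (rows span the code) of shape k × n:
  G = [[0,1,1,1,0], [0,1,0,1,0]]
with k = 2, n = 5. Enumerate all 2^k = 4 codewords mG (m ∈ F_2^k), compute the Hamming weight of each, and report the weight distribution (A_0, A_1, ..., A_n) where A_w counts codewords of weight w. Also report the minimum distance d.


Weight distribution: A_0 = 1, A_1 = 1, A_2 = 1, A_3 = 1. Minimum distance d = 1.

Enumerate all 2^2 = 4 messages m ∈ F_2^2.
For each, compute codeword c = mG in F_2^5, then tally its weight.
  m = 00 → c = 00000, weight = 0.
  m = 10 → c = 01110, weight = 3.
  m = 01 → c = 01010, weight = 2.
  m = 11 → c = 00100, weight = 1.
Tally weights:
  weight 0: 1 codewords.
  weight 1: 1 codewords.
  weight 2: 1 codewords.
  weight 3: 1 codewords.
Minimum distance d = smallest w > 0 with A_w > 0 = 1.
Sanity: Σ A_w = 4 = 2^2 = 4 ✓.


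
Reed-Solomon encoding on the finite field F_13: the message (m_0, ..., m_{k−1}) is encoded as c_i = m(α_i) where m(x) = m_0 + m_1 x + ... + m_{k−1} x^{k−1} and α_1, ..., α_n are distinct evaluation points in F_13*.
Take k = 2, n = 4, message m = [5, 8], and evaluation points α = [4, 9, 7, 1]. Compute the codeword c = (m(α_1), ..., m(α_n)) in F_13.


c = [11, 12, 9, 0]

Message polynomial: m(x) = 5 + 8·x (mod 13).
For each evaluation point α_i, compute m(α_i) mod 13:
  α_1 = 4: Horner steps 8 → 11, so m(4) = 11.
  α_2 = 9: Horner steps 8 → 12, so m(9) = 12.
  α_3 = 7: Horner steps 8 → 9, so m(7) = 9.
  α_4 = 1: Horner steps 8 → 0, so m(1) = 0.
Codeword c = [11, 12, 9, 0] ∈ F_13^4.


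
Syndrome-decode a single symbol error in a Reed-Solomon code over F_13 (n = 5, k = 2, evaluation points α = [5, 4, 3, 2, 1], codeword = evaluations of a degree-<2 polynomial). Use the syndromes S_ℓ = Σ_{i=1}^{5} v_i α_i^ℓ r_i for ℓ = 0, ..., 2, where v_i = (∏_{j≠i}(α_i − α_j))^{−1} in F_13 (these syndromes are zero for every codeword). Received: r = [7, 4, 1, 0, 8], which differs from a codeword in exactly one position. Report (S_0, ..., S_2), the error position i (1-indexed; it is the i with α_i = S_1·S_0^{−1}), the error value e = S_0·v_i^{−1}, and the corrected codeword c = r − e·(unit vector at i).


S = (4, 8, 3), error at position 4, error magnitude e = 2, c = [7, 4, 1, 11, 8].

Step 1: column multipliers v_i = (∏_{j≠i}(α_i − α_j))^{−1} mod 13.
  i = 1 (α = 5): (5−4)(5−3)(5−2)(5−1) = 1·2·3·4 = 24 ≡ 11, so v_1 = 11^{−1} = 6 (mod 13).
  i = 2 (α = 4): (4−5)(4−3)(4−2)(4−1) = (−1)·1·2·3 = −6 ≡ 7, so v_2 = 7^{−1} = 2 (mod 13).
  i = 3 (α = 3): (3−5)(3−4)(3−2)(3−1) = (−2)·(−1)·1·2 = 4 ≡ 4, so v_3 = 4^{−1} = 10 (mod 13).
  i = 4 (α = 2): (2−5)(2−4)(2−3)(2−1) = (−3)·(−2)·(−1)·1 = −6 ≡ 7, so v_4 = 7^{−1} = 2 (mod 13).
  i = 5 (α = 1): (1−5)(1−4)(1−3)(1−2) = (−4)·(−3)·(−2)·(−1) = 24 ≡ 11, so v_5 = 11^{−1} = 6 (mod 13).
  v = [6, 2, 10, 2, 6].
Step 2: syndromes of r = [7, 4, 1, 0, 8] (all sums mod 13).
  S_0 = Σ v_i r_i = 6·7 + 2·4 + 10·1 + 2·0 + 6·8 = 108 ≡ 4.
  S_1 = Σ v_i α_i r_i = 6·5·7 + 2·4·4 + 10·3·1 + 2·2·0 + 6·1·8 = 320 ≡ 8.
  α_i^2 mod 13 = [12, 3, 9, 4, 1].
  S_2 = Σ v_i α_i^2 r_i = 6·12·7 + 2·3·4 + 10·9·1 + 2·4·0 + 6·1·8 = 666 ≡ 3.
  S = (4, 8, 3) ≠ 0, so r is not a codeword (an error is present).
Step 3: locate the error. For a single error e at position i, S_ℓ = v_i·e·α_i^ℓ, so α_err = S_1/S_0.
  S_0^{−1} = 4^{−1} = 10 (mod 13), so α_err = 8·10 = 80 ≡ 2 = α_4. Error position i = 4.
  Consistency check: S_2/S_1 = 3·5 = 15 ≡ 2 = α_err ✓ (single-error assumption holds).
Step 4: error magnitude e = S_0/v_4 = S_0·∏_{j≠4}(α_4 − α_j) = 4·7 = 28 ≡ 2 (mod 13).
Step 5: correct position 4: c_4 = r_4 − e = 0 − 2 ≡ 11 (mod 13). Hence c = [7, 4, 1, 11, 8].
  Check: interpolating c through the α_i gives m(x) = 5 + 3·x (degree < 2) with m(α_i) = c_i for every i, so c is indeed a codeword.


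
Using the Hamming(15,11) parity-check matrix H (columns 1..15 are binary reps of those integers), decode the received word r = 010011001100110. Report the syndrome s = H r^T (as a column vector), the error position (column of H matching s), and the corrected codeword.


s = (0, 0, 0, 1)^T, error position = 1, corrected codeword c = 110011001100110

Compute s = H r^T mod 2 one row at a time:
  s_1 = 0 + 1 + 1 + 0 + 0 + 1 + 1 + 0 = 4 ≡ 0 (mod 2).
  s_2 = 0 + 1 + 1 + 0 + 0 + 1 + 1 + 0 = 4 ≡ 0 (mod 2).
  s_3 = 1 + 0 + 1 + 0 + 1 + 0 + 1 + 0 = 4 ≡ 0 (mod 2).
  s_4 = 0 + 0 + 1 + 0 + 1 + 0 + 1 + 0 = 3 ≡ 1 (mod 2).
s = (0, 0, 0, 1)^T — this equals column 1 of H (binary 0001), so error is at position 1.
Correct: flip bit 1 of r = 010011001100110 to get c = 110011001100110.


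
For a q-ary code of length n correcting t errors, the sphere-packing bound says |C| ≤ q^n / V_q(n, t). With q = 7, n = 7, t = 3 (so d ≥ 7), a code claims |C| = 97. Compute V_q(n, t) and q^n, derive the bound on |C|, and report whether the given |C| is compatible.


V_q(n, t) = 8359, q^n = 823543, Hamming bound = 98, |C| = 97 ≤ bound (satisfied).

Step 1: Compute V_q(n, t) = Σ_{j=0}^3 C(n, j) (q−1)^j.
  j = 0: C(7,0)·(6)^0 = 1·1 = 1.
  j = 1: C(7,1)·(6)^1 = 7·6 = 42.
  j = 2: C(7,2)·(6)^2 = 21·36 = 756.
  j = 3: C(7,3)·(6)^3 = 35·216 = 7560.
  V_q(n, t) = 1 + 42 + 756 + 7560 = 8359.
Step 2: q^n = 7^7 = 823543.
Step 3: Hamming bound ⌊q^n / V_q(n,t)⌋ = ⌊823543/8359⌋ = 98.
Step 4: Compare |C| = 97 to 98: satisfied.
The claimed |C| lies below the Hamming bound.


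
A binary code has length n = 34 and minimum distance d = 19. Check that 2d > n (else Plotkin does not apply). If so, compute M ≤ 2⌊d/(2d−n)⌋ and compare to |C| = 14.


Plotkin bound M ≤ 8; given |C| = 14 > bound (violated).

Check applicability: 2d = 38, n = 34.
2d − n = 4 > 0, so Plotkin applies.
Compute d/(2d−n) = 19/4 ≈ 4.7500.
⌊d/(2d−n)⌋ = 4.
Plotkin bound: M ≤ 2·4 = 8.
Given |C| = 14, check: VIOLATED.
This |C| is above the Plotkin bound, so no binary code with n = 34, d = 19 and 14 codewords exists.


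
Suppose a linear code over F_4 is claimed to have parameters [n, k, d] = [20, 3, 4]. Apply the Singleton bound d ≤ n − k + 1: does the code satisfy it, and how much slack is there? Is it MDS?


Singleton RHS = n − k + 1 = 18, slack = 14, bound satisfied, not MDS.

Singleton bound: d ≤ n − k + 1.
Here n = 20, k = 3, so n − k + 1 = 18.
Given d = 4, check d ≤ 18: YES.
Slack = (n − k + 1) − d = 14.
The code is NOT MDS (slack = 14 > 0).
Description: the claimed parameters are [20, 3, 4]_4; such a code would be non-MDS.


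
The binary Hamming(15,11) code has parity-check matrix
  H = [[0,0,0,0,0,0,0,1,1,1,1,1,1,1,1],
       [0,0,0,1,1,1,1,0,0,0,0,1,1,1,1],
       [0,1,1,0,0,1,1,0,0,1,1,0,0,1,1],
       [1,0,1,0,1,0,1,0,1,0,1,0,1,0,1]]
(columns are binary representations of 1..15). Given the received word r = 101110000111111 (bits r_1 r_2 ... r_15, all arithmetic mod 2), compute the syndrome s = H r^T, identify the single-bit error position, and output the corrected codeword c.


s = (0, 0, 1, 0)^T, error position = 2, corrected codeword c = 111110000111111

Compute s = H r^T mod 2 one row at a time:
  s_1 = 0 + 0 + 1 + 1 + 1 + 1 + 1 + 1 = 6 ≡ 0 (mod 2).
  s_2 = 1 + 1 + 0 + 0 + 1 + 1 + 1 + 1 = 6 ≡ 0 (mod 2).
  s_3 = 0 + 1 + 0 + 0 + 1 + 1 + 1 + 1 = 5 ≡ 1 (mod 2).
  s_4 = 1 + 1 + 1 + 0 + 0 + 1 + 1 + 1 = 6 ≡ 0 (mod 2).
s = (0, 0, 1, 0)^T — this equals column 2 of H (binary 0010), so error is at position 2.
Correct: flip bit 2 of r = 101110000111111 to get c = 111110000111111.


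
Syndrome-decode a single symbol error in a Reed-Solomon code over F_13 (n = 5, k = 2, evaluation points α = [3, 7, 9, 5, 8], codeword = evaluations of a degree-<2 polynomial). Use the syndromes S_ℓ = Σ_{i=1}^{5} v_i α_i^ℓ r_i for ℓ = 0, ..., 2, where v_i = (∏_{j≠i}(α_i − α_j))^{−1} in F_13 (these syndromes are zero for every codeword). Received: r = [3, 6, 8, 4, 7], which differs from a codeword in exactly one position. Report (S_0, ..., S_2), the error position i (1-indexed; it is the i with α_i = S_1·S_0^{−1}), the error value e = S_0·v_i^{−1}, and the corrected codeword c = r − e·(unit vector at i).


S = (11, 7, 8), error at position 1, error magnitude e = 1, c = [2, 6, 8, 4, 7].

Step 1: column multipliers v_i = (∏_{j≠i}(α_i − α_j))^{−1} mod 13.
  i = 1 (α = 3): (3−7)(3−9)(3−5)(3−8) = (−4)·(−6)·(−2)·(−5) = 240 ≡ 6, so v_1 = 6^{−1} = 11 (mod 13).
  i = 2 (α = 7): (7−3)(7−9)(7−5)(7−8) = 4·(−2)·2·(−1) = 16 ≡ 3, so v_2 = 3^{−1} = 9 (mod 13).
  i = 3 (α = 9): (9−3)(9−7)(9−5)(9−8) = 6·2·4·1 = 48 ≡ 9, so v_3 = 9^{−1} = 3 (mod 13).
  i = 4 (α = 5): (5−3)(5−7)(5−9)(5−8) = 2·(−2)·(−4)·(−3) = −48 ≡ 4, so v_4 = 4^{−1} = 10 (mod 13).
  i = 5 (α = 8): (8−3)(8−7)(8−9)(8−5) = 5·1·(−1)·3 = −15 ≡ 11, so v_5 = 11^{−1} = 6 (mod 13).
  v = [11, 9, 3, 10, 6].
Step 2: syndromes of r = [3, 6, 8, 4, 7] (all sums mod 13).
  S_0 = Σ v_i r_i = 11·3 + 9·6 + 3·8 + 10·4 + 6·7 = 193 ≡ 11.
  S_1 = Σ v_i α_i r_i = 11·3·3 + 9·7·6 + 3·9·8 + 10·5·4 + 6·8·7 = 1229 ≡ 7.
  α_i^2 mod 13 = [9, 10, 3, 12, 12].
  S_2 = Σ v_i α_i^2 r_i = 11·9·3 + 9·10·6 + 3·3·8 + 10·12·4 + 6·12·7 = 1893 ≡ 8.
  S = (11, 7, 8) ≠ 0, so r is not a codeword (an error is present).
Step 3: locate the error. For a single error e at position i, S_ℓ = v_i·e·α_i^ℓ, so α_err = S_1/S_0.
  S_0^{−1} = 11^{−1} = 6 (mod 13), so α_err = 7·6 = 42 ≡ 3 = α_1. Error position i = 1.
  Consistency check: S_2/S_1 = 8·2 = 16 ≡ 3 = α_err ✓ (single-error assumption holds).
Step 4: error magnitude e = S_0/v_1 = S_0·∏_{j≠1}(α_1 − α_j) = 11·6 = 66 ≡ 1 (mod 13).
Step 5: correct position 1: c_1 = r_1 − e = 3 − 1 ≡ 2 (mod 13). Hence c = [2, 6, 8, 4, 7].
  Check: interpolating c through the α_i gives m(x) = 12 + 1·x (degree < 2) with m(α_i) = c_i for every i, so c is indeed a codeword.


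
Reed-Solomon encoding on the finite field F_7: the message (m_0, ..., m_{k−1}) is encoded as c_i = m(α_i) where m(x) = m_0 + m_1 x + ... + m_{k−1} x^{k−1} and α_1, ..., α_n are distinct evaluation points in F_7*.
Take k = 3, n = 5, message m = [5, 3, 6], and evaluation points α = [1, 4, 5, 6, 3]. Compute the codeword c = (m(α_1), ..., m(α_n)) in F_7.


c = [0, 1, 2, 1, 5]

Message polynomial: m(x) = 5 + 3·x + 6·x^2 (mod 7).
For each evaluation point α_i, compute m(α_i) mod 7:
  α_1 = 1: Horner steps 6 → 2 → 0, so m(1) = 0.
  α_2 = 4: Horner steps 6 → 6 → 1, so m(4) = 1.
  α_3 = 5: Horner steps 6 → 5 → 2, so m(5) = 2.
  α_4 = 6: Horner steps 6 → 4 → 1, so m(6) = 1.
  α_5 = 3: Horner steps 6 → 0 → 5, so m(3) = 5.
Codeword c = [0, 1, 2, 1, 5] ∈ F_7^5.


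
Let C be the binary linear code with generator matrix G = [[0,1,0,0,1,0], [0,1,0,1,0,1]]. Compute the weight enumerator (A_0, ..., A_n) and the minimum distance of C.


Weight distribution: A_0 = 1, A_2 = 1, A_3 = 2. Minimum distance d = 2.

Enumerate all 2^2 = 4 messages m ∈ F_2^2.
For each, compute codeword c = mG in F_2^6, then tally its weight.
  m = 00 → c = 000000, weight = 0.
  m = 10 → c = 010010, weight = 2.
  m = 01 → c = 010101, weight = 3.
  m = 11 → c = 000111, weight = 3.
Tally weights:
  weight 0: 1 codewords.
  weight 2: 1 codewords.
  weight 3: 2 codewords.
Minimum distance d = smallest w > 0 with A_w > 0 = 2.
Sanity: Σ A_w = 4 = 2^2 = 4 ✓.


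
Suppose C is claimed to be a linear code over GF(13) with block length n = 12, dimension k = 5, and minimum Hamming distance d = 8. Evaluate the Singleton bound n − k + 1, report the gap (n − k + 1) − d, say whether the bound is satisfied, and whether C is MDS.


Singleton RHS = n − k + 1 = 8, slack = 0, bound satisfied, MDS.

Singleton bound: d ≤ n − k + 1.
Here n = 12, k = 5, so n − k + 1 = 8.
Given d = 8, check d ≤ 8: YES.
Slack = (n − k + 1) − d = 0.
The code is MDS (slack = 0).
Description: the claimed parameters are [12, 5, 8]_13; such a code would be MDS (meets Singleton bound).


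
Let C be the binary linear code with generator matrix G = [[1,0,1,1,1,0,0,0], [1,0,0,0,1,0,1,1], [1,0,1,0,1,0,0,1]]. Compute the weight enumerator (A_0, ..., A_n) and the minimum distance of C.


Weight distribution: A_0 = 1, A_2 = 2, A_4 = 5. Minimum distance d = 2.

Enumerate all 2^3 = 8 messages m ∈ F_2^3.
For each, compute codeword c = mG in F_2^8, then tally its weight.
  m = 000 → c = 00000000, weight = 0.
  m = 100 → c = 10111000, weight = 4.
  m = 010 → c = 10001011, weight = 4.
  m = 110 → c = 00110011, weight = 4.
  m = 001 → c = 10101001, weight = 4.
  m = 101 → c = 00010001, weight = 2.
  m = 011 → c = 00100010, weight = 2.
  m = 111 → c = 10011010, weight = 4.
Tally weights:
  weight 0: 1 codewords.
  weight 2: 2 codewords.
  weight 4: 5 codewords.
Minimum distance d = smallest w > 0 with A_w > 0 = 2.
Sanity: Σ A_w = 8 = 2^3 = 8 ✓.


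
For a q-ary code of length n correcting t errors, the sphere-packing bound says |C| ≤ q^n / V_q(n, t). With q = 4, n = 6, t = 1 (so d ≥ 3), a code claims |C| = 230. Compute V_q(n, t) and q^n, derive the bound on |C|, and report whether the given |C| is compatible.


V_q(n, t) = 19, q^n = 4096, Hamming bound = 215, |C| = 230 > bound (violated).

Step 1: Compute V_q(n, t) = Σ_{j=0}^1 C(n, j) (q−1)^j.
  j = 0: C(6,0)·(3)^0 = 1·1 = 1.
  j = 1: C(6,1)·(3)^1 = 6·3 = 18.
  V_q(n, t) = 1 + 18 = 19.
Step 2: q^n = 4^6 = 4096.
Step 3: Hamming bound ⌊q^n / V_q(n,t)⌋ = ⌊4096/19⌋ = 215.
Step 4: Compare |C| = 230 to 215: violated.
The claimed |C| lies above the Hamming bound, so no 4-ary code of length 6 with d ≥ 3 can have 230 codewords.


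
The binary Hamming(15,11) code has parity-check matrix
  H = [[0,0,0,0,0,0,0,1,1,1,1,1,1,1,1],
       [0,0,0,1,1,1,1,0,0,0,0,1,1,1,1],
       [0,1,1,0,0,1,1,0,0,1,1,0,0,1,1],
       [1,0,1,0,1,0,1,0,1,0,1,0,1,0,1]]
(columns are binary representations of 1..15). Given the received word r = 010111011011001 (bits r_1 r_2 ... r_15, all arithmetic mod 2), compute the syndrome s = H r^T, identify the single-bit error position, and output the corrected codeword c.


s = (1, 1, 0, 0)^T, error position = 12, corrected codeword c = 010111011010001

Compute s = H r^T mod 2 one row at a time:
  s_1 = 1 + 1 + 0 + 1 + 1 + 0 + 0 + 1 = 5 ≡ 1 (mod 2).
  s_2 = 1 + 1 + 1 + 0 + 1 + 0 + 0 + 1 = 5 ≡ 1 (mod 2).
  s_3 = 1 + 0 + 1 + 0 + 0 + 1 + 0 + 1 = 4 ≡ 0 (mod 2).
  s_4 = 0 + 0 + 1 + 0 + 1 + 1 + 0 + 1 = 4 ≡ 0 (mod 2).
s = (1, 1, 0, 0)^T — this equals column 12 of H (binary 1100), so error is at position 12.
Correct: flip bit 12 of r = 010111011011001 to get c = 010111011010001.


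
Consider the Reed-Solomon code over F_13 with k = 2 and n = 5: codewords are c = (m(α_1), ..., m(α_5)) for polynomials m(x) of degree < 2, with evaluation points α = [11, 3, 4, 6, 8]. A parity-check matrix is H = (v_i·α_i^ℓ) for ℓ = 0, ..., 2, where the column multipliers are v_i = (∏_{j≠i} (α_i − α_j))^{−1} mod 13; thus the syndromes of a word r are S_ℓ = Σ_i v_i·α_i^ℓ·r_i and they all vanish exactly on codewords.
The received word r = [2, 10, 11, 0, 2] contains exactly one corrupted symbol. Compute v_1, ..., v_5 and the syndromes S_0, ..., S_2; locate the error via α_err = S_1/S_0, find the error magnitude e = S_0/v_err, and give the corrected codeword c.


S = (11, 4, 5), error at position 1, error magnitude e = 10, c = [5, 10, 11, 0, 2].

Step 1: column multipliers v_i = (∏_{j≠i}(α_i − α_j))^{−1} mod 13.
  i = 1 (α = 11): (11−3)(11−4)(11−6)(11−8) = 8·7·5·3 = 840 ≡ 8, so v_1 = 8^{−1} = 5 (mod 13).
  i = 2 (α = 3): (3−11)(3−4)(3−6)(3−8) = (−8)·(−1)·(−3)·(−5) = 120 ≡ 3, so v_2 = 3^{−1} = 9 (mod 13).
  i = 3 (α = 4): (4−11)(4−3)(4−6)(4−8) = (−7)·1·(−2)·(−4) = −56 ≡ 9, so v_3 = 9^{−1} = 3 (mod 13).
  i = 4 (α = 6): (6−11)(6−3)(6−4)(6−8) = (−5)·3·2·(−2) = 60 ≡ 8, so v_4 = 8^{−1} = 5 (mod 13).
  i = 5 (α = 8): (8−11)(8−3)(8−4)(8−6) = (−3)·5·4·2 = −120 ≡ 10, so v_5 = 10^{−1} = 4 (mod 13).
  v = [5, 9, 3, 5, 4].
Step 2: syndromes of r = [2, 10, 11, 0, 2] (all sums mod 13).
  S_0 = Σ v_i r_i = 5·2 + 9·10 + 3·11 + 5·0 + 4·2 = 141 ≡ 11.
  S_1 = Σ v_i α_i r_i = 5·11·2 + 9·3·10 + 3·4·11 + 5·6·0 + 4·8·2 = 576 ≡ 4.
  α_i^2 mod 13 = [4, 9, 3, 10, 12].
  S_2 = Σ v_i α_i^2 r_i = 5·4·2 + 9·9·10 + 3·3·11 + 5·10·0 + 4·12·2 = 1045 ≡ 5.
  S = (11, 4, 5) ≠ 0, so r is not a codeword (an error is present).
Step 3: locate the error. For a single error e at position i, S_ℓ = v_i·e·α_i^ℓ, so α_err = S_1/S_0.
  S_0^{−1} = 11^{−1} = 6 (mod 13), so α_err = 4·6 = 24 ≡ 11 = α_1. Error position i = 1.
  Consistency check: S_2/S_1 = 5·10 = 50 ≡ 11 = α_err ✓ (single-error assumption holds).
Step 4: error magnitude e = S_0/v_1 = S_0·∏_{j≠1}(α_1 − α_j) = 11·8 = 88 ≡ 10 (mod 13).
Step 5: correct position 1: c_1 = r_1 − e = 2 − 10 ≡ 5 (mod 13). Hence c = [5, 10, 11, 0, 2].
  Check: interpolating c through the α_i gives m(x) = 7 + 1·x (degree < 2) with m(α_i) = c_i for every i, so c is indeed a codeword.


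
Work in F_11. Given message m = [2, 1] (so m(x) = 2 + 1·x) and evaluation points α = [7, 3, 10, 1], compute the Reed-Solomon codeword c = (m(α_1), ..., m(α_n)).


c = [9, 5, 1, 3]

Message polynomial: m(x) = 2 + 1·x (mod 11).
For each evaluation point α_i, compute m(α_i) mod 11:
  α_1 = 7: Horner steps 1 → 9, so m(7) = 9.
  α_2 = 3: Horner steps 1 → 5, so m(3) = 5.
  α_3 = 10: Horner steps 1 → 1, so m(10) = 1.
  α_4 = 1: Horner steps 1 → 3, so m(1) = 3.
Codeword c = [9, 5, 1, 3] ∈ F_11^4.


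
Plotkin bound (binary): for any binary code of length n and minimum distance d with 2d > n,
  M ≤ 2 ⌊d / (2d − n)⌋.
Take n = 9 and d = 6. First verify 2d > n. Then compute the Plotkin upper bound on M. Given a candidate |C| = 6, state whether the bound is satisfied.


Plotkin bound M ≤ 4; given |C| = 6 > bound (violated).

Check applicability: 2d = 12, n = 9.
2d − n = 3 > 0, so Plotkin applies.
Compute d/(2d−n) = 6/3 ≈ 2.0000.
⌊d/(2d−n)⌋ = 2.
Plotkin bound: M ≤ 2·2 = 4.
Given |C| = 6, check: VIOLATED.
This |C| is above the Plotkin bound, so no binary code with n = 9, d = 6 and 6 codewords exists.


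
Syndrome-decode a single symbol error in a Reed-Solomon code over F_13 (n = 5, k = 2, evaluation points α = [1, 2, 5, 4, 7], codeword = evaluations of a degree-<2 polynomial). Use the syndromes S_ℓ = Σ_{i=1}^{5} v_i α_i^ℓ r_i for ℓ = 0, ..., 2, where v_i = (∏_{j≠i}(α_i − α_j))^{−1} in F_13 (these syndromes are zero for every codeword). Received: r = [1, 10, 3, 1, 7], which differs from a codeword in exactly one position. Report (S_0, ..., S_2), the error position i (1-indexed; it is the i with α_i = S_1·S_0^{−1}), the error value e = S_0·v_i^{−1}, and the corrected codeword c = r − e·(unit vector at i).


S = (12, 12, 12), error at position 1, error magnitude e = 6, c = [8, 10, 3, 1, 7].

Step 1: column multipliers v_i = (∏_{j≠i}(α_i − α_j))^{−1} mod 13.
  i = 1 (α = 1): (1−2)(1−5)(1−4)(1−7) = (−1)·(−4)·(−3)·(−6) = 72 ≡ 7, so v_1 = 7^{−1} = 2 (mod 13).
  i = 2 (α = 2): (2−1)(2−5)(2−4)(2−7) = 1·(−3)·(−2)·(−5) = −30 ≡ 9, so v_2 = 9^{−1} = 3 (mod 13).
  i = 3 (α = 5): (5−1)(5−2)(5−4)(5−7) = 4·3·1·(−2) = −24 ≡ 2, so v_3 = 2^{−1} = 7 (mod 13).
  i = 4 (α = 4): (4−1)(4−2)(4−5)(4−7) = 3·2·(−1)·(−3) = 18 ≡ 5, so v_4 = 5^{−1} = 8 (mod 13).
  i = 5 (α = 7): (7−1)(7−2)(7−5)(7−4) = 6·5·2·3 = 180 ≡ 11, so v_5 = 11^{−1} = 6 (mod 13).
  v = [2, 3, 7, 8, 6].
Step 2: syndromes of r = [1, 10, 3, 1, 7] (all sums mod 13).
  S_0 = Σ v_i r_i = 2·1 + 3·10 + 7·3 + 8·1 + 6·7 = 103 ≡ 12.
  S_1 = Σ v_i α_i r_i = 2·1·1 + 3·2·10 + 7·5·3 + 8·4·1 + 6·7·7 = 493 ≡ 12.
  α_i^2 mod 13 = [1, 4, 12, 3, 10].
  S_2 = Σ v_i α_i^2 r_i = 2·1·1 + 3·4·10 + 7·12·3 + 8·3·1 + 6·10·7 = 818 ≡ 12.
  S = (12, 12, 12) ≠ 0, so r is not a codeword (an error is present).
Step 3: locate the error. For a single error e at position i, S_ℓ = v_i·e·α_i^ℓ, so α_err = S_1/S_0.
  S_0^{−1} = 12^{−1} = 12 (mod 13), so α_err = 12·12 = 144 ≡ 1 = α_1. Error position i = 1.
  Consistency check: S_2/S_1 = 12·12 = 144 ≡ 1 = α_err ✓ (single-error assumption holds).
Step 4: error magnitude e = S_0/v_1 = S_0·∏_{j≠1}(α_1 − α_j) = 12·7 = 84 ≡ 6 (mod 13).
Step 5: correct position 1: c_1 = r_1 − e = 1 − 6 ≡ 8 (mod 13). Hence c = [8, 10, 3, 1, 7].
  Check: interpolating c through the α_i gives m(x) = 6 + 2·x (degree < 2) with m(α_i) = c_i for every i, so c is indeed a codeword.


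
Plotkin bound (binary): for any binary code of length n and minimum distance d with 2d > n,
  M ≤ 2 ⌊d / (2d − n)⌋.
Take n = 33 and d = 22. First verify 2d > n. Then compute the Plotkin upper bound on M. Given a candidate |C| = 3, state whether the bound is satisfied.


Plotkin bound M ≤ 4; given |C| = 3 ≤ bound (satisfied).

Check applicability: 2d = 44, n = 33.
2d − n = 11 > 0, so Plotkin applies.
Compute d/(2d−n) = 22/11 ≈ 2.0000.
⌊d/(2d−n)⌋ = 2.
Plotkin bound: M ≤ 2·2 = 4.
Given |C| = 3, check: satisfied.
This |C| is below the Plotkin bound.


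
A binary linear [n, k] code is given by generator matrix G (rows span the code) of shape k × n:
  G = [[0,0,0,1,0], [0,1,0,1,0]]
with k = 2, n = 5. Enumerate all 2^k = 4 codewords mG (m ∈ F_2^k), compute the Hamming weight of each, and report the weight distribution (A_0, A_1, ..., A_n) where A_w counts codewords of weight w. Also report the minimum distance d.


Weight distribution: A_0 = 1, A_1 = 2, A_2 = 1. Minimum distance d = 1.

Enumerate all 2^2 = 4 messages m ∈ F_2^2.
For each, compute codeword c = mG in F_2^5, then tally its weight.
  m = 00 → c = 00000, weight = 0.
  m = 10 → c = 00010, weight = 1.
  m = 01 → c = 01010, weight = 2.
  m = 11 → c = 01000, weight = 1.
Tally weights:
  weight 0: 1 codewords.
  weight 1: 2 codewords.
  weight 2: 1 codewords.
Minimum distance d = smallest w > 0 with A_w > 0 = 1.
Sanity: Σ A_w = 4 = 2^2 = 4 ✓.


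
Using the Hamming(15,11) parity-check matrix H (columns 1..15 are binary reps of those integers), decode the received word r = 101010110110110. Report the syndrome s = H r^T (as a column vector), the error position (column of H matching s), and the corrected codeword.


s = (1, 0, 1, 0)^T, error position = 10, corrected codeword c = 101010110010110

Compute s = H r^T mod 2 one row at a time:
  s_1 = 1 + 0 + 1 + 1 + 0 + 1 + 1 + 0 = 5 ≡ 1 (mod 2).
  s_2 = 0 + 1 + 0 + 1 + 0 + 1 + 1 + 0 = 4 ≡ 0 (mod 2).
  s_3 = 0 + 1 + 0 + 1 + 1 + 1 + 1 + 0 = 5 ≡ 1 (mod 2).
  s_4 = 1 + 1 + 1 + 1 + 0 + 1 + 1 + 0 = 6 ≡ 0 (mod 2).
s = (1, 0, 1, 0)^T — this equals column 10 of H (binary 1010), so error is at position 10.
Correct: flip bit 10 of r = 101010110110110 to get c = 101010110010110.


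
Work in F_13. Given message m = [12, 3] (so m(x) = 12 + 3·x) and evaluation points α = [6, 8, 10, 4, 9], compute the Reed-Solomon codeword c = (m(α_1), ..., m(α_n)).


c = [4, 10, 3, 11, 0]

Message polynomial: m(x) = 12 + 3·x (mod 13).
For each evaluation point α_i, compute m(α_i) mod 13:
  α_1 = 6: Horner steps 3 → 4, so m(6) = 4.
  α_2 = 8: Horner steps 3 → 10, so m(8) = 10.
  α_3 = 10: Horner steps 3 → 3, so m(10) = 3.
  α_4 = 4: Horner steps 3 → 11, so m(4) = 11.
  α_5 = 9: Horner steps 3 → 0, so m(9) = 0.
Codeword c = [4, 10, 3, 11, 0] ∈ F_13^5.


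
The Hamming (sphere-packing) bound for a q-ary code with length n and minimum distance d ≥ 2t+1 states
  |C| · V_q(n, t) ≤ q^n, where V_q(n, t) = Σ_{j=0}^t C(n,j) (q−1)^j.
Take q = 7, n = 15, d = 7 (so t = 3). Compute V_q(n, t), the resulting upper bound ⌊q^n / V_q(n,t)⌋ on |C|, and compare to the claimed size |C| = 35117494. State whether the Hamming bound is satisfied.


V_q(n, t) = 102151, q^n = 4747561509943, Hamming bound = 46475918, |C| = 35117494 ≤ bound (satisfied).

Step 1: Compute V_q(n, t) = Σ_{j=0}^3 C(n, j) (q−1)^j.
  j = 0: C(15,0)·(6)^0 = 1·1 = 1.
  j = 1: C(15,1)·(6)^1 = 15·6 = 90.
  j = 2: C(15,2)·(6)^2 = 105·36 = 3780.
  j = 3: C(15,3)·(6)^3 = 455·216 = 98280.
  V_q(n, t) = 1 + 90 + 3780 + 98280 = 102151.
Step 2: q^n = 7^15 = 4747561509943.
Step 3: Hamming bound ⌊q^n / V_q(n,t)⌋ = ⌊4747561509943/102151⌋ = 46475918.
Step 4: Compare |C| = 35117494 to 46475918: satisfied.
The claimed |C| lies below the Hamming bound.


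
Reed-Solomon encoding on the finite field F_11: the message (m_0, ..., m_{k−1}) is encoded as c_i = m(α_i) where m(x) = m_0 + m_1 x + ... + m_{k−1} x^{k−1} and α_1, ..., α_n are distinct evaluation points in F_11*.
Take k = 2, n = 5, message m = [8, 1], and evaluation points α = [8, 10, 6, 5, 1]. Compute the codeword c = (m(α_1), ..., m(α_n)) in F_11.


c = [5, 7, 3, 2, 9]

Message polynomial: m(x) = 8 + 1·x (mod 11).
For each evaluation point α_i, compute m(α_i) mod 11:
  α_1 = 8: Horner steps 1 → 5, so m(8) = 5.
  α_2 = 10: Horner steps 1 → 7, so m(10) = 7.
  α_3 = 6: Horner steps 1 → 3, so m(6) = 3.
  α_4 = 5: Horner steps 1 → 2, so m(5) = 2.
  α_5 = 1: Horner steps 1 → 9, so m(1) = 9.
Codeword c = [5, 7, 3, 2, 9] ∈ F_11^5.


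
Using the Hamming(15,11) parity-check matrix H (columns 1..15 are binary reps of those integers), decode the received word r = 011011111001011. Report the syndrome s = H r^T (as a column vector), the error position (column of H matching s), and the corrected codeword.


s = (1, 0, 0, 1)^T, error position = 9, corrected codeword c = 011011110001011

Compute s = H r^T mod 2 one row at a time:
  s_1 = 1 + 1 + 0 + 0 + 1 + 0 + 1 + 1 = 5 ≡ 1 (mod 2).
  s_2 = 0 + 1 + 1 + 1 + 1 + 0 + 1 + 1 = 6 ≡ 0 (mod 2).
  s_3 = 1 + 1 + 1 + 1 + 0 + 0 + 1 + 1 = 6 ≡ 0 (mod 2).
  s_4 = 0 + 1 + 1 + 1 + 1 + 0 + 0 + 1 = 5 ≡ 1 (mod 2).
s = (1, 0, 0, 1)^T — this equals column 9 of H (binary 1001), so error is at position 9.
Correct: flip bit 9 of r = 011011111001011 to get c = 011011110001011.


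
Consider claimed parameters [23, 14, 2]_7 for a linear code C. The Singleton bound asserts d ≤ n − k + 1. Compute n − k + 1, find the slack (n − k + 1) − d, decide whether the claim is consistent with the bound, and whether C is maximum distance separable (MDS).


Singleton RHS = n − k + 1 = 10, slack = 8, bound satisfied, not MDS.

Singleton bound: d ≤ n − k + 1.
Here n = 23, k = 14, so n − k + 1 = 10.
Given d = 2, check d ≤ 10: YES.
Slack = (n − k + 1) − d = 8.
The code is NOT MDS (slack = 8 > 0).
Description: the claimed parameters are [23, 14, 2]_7; such a code would be non-MDS.


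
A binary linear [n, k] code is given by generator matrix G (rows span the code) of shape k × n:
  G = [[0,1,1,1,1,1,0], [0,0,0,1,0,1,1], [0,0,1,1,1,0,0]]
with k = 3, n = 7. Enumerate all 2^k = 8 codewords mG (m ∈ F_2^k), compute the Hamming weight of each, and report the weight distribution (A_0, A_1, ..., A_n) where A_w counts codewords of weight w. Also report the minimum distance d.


Weight distribution: A_0 = 1, A_2 = 1, A_3 = 3, A_4 = 2, A_5 = 1. Minimum distance d = 2.

Enumerate all 2^3 = 8 messages m ∈ F_2^3.
For each, compute codeword c = mG in F_2^7, then tally its weight.
  m = 000 → c = 0000000, weight = 0.
  m = 100 → c = 0111110, weight = 5.
  m = 010 → c = 0001011, weight = 3.
  m = 110 → c = 0110101, weight = 4.
  m = 001 → c = 0011100, weight = 3.
  m = 101 → c = 0100010, weight = 2.
  m = 011 → c = 0010111, weight = 4.
  m = 111 → c = 0101001, weight = 3.
Tally weights:
  weight 0: 1 codewords.
  weight 2: 1 codewords.
  weight 3: 3 codewords.
  weight 4: 2 codewords.
  weight 5: 1 codewords.
Minimum distance d = smallest w > 0 with A_w > 0 = 2.
Sanity: Σ A_w = 8 = 2^3 = 8 ✓.


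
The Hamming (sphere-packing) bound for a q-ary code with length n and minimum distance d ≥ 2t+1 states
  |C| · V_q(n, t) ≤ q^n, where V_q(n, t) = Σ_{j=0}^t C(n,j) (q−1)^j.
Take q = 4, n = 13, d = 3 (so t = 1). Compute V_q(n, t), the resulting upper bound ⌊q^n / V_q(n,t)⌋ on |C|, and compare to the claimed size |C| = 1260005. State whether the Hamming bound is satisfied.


V_q(n, t) = 40, q^n = 67108864, Hamming bound = 1677721, |C| = 1260005 ≤ bound (satisfied).

Step 1: Compute V_q(n, t) = Σ_{j=0}^1 C(n, j) (q−1)^j.
  j = 0: C(13,0)·(3)^0 = 1·1 = 1.
  j = 1: C(13,1)·(3)^1 = 13·3 = 39.
  V_q(n, t) = 1 + 39 = 40.
Step 2: q^n = 4^13 = 67108864.
Step 3: Hamming bound ⌊q^n / V_q(n,t)⌋ = ⌊67108864/40⌋ = 1677721.
Step 4: Compare |C| = 1260005 to 1677721: satisfied.
The claimed |C| lies below the Hamming bound.


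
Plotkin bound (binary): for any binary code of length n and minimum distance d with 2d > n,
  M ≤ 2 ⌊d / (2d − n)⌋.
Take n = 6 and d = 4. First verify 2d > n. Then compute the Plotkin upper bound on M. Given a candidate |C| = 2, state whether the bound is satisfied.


Plotkin bound M ≤ 4; given |C| = 2 ≤ bound (satisfied).

Check applicability: 2d = 8, n = 6.
2d − n = 2 > 0, so Plotkin applies.
Compute d/(2d−n) = 4/2 ≈ 2.0000.
⌊d/(2d−n)⌋ = 2.
Plotkin bound: M ≤ 2·2 = 4.
Given |C| = 2, check: satisfied.
This |C| is below the Plotkin bound.


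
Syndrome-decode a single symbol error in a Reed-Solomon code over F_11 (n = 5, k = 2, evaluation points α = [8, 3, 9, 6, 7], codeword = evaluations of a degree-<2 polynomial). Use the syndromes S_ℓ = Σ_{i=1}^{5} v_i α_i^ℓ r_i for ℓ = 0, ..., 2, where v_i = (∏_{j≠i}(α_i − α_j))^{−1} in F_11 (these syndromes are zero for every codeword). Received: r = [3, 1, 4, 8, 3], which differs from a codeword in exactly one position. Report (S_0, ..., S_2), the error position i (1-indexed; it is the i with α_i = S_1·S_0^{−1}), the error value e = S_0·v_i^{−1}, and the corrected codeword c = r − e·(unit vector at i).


S = (5, 7, 1), error at position 1, error magnitude e = 5, c = [9, 1, 4, 8, 3].

Step 1: column multipliers v_i = (∏_{j≠i}(α_i − α_j))^{−1} mod 11.
  i = 1 (α = 8): (8−3)(8−9)(8−6)(8−7) = 5·(−1)·2·1 = −10 ≡ 1, so v_1 = 1^{−1} = 1 (mod 11).
  i = 2 (α = 3): (3−8)(3−9)(3−6)(3−7) = (−5)·(−6)·(−3)·(−4) = 360 ≡ 8, so v_2 = 8^{−1} = 7 (mod 11).
  i = 3 (α = 9): (9−8)(9−3)(9−6)(9−7) = 1·6·3·2 = 36 ≡ 3, so v_3 = 3^{−1} = 4 (mod 11).
  i = 4 (α = 6): (6−8)(6−3)(6−9)(6−7) = (−2)·3·(−3)·(−1) = −18 ≡ 4, so v_4 = 4^{−1} = 3 (mod 11).
  i = 5 (α = 7): (7−8)(7−3)(7−9)(7−6) = (−1)·4·(−2)·1 = 8 ≡ 8, so v_5 = 8^{−1} = 7 (mod 11).
  v = [1, 7, 4, 3, 7].
Step 2: syndromes of r = [3, 1, 4, 8, 3] (all sums mod 11).
  S_0 = Σ v_i r_i = 1·3 + 7·1 + 4·4 + 3·8 + 7·3 = 71 ≡ 5.
  S_1 = Σ v_i α_i r_i = 1·8·3 + 7·3·1 + 4·9·4 + 3·6·8 + 7·7·3 = 480 ≡ 7.
  α_i^2 mod 11 = [9, 9, 4, 3, 5].
  S_2 = Σ v_i α_i^2 r_i = 1·9·3 + 7·9·1 + 4·4·4 + 3·3·8 + 7·5·3 = 331 ≡ 1.
  S = (5, 7, 1) ≠ 0, so r is not a codeword (an error is present).
Step 3: locate the error. For a single error e at position i, S_ℓ = v_i·e·α_i^ℓ, so α_err = S_1/S_0.
  S_0^{−1} = 5^{−1} = 9 (mod 11), so α_err = 7·9 = 63 ≡ 8 = α_1. Error position i = 1.
  Consistency check: S_2/S_1 = 1·8 = 8 ≡ 8 = α_err ✓ (single-error assumption holds).
Step 4: error magnitude e = S_0/v_1 = S_0·∏_{j≠1}(α_1 − α_j) = 5·1 = 5 ≡ 5 (mod 11).
Step 5: correct position 1: c_1 = r_1 − e = 3 − 5 ≡ 9 (mod 11). Hence c = [9, 1, 4, 8, 3].
  Check: interpolating c through the α_i gives m(x) = 5 + 6·x (degree < 2) with m(α_i) = c_i for every i, so c is indeed a codeword.


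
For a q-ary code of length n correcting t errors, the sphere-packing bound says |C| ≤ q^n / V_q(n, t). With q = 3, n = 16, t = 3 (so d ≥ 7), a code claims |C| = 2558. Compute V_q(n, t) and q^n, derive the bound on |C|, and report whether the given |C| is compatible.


V_q(n, t) = 4993, q^n = 43046721, Hamming bound = 8621, |C| = 2558 ≤ bound (satisfied).

Step 1: Compute V_q(n, t) = Σ_{j=0}^3 C(n, j) (q−1)^j.
  j = 0: C(16,0)·(2)^0 = 1·1 = 1.
  j = 1: C(16,1)·(2)^1 = 16·2 = 32.
  j = 2: C(16,2)·(2)^2 = 120·4 = 480.
  j = 3: C(16,3)·(2)^3 = 560·8 = 4480.
  V_q(n, t) = 1 + 32 + 480 + 4480 = 4993.
Step 2: q^n = 3^16 = 43046721.
Step 3: Hamming bound ⌊q^n / V_q(n,t)⌋ = ⌊43046721/4993⌋ = 8621.
Step 4: Compare |C| = 2558 to 8621: satisfied.
The claimed |C| lies below the Hamming bound.


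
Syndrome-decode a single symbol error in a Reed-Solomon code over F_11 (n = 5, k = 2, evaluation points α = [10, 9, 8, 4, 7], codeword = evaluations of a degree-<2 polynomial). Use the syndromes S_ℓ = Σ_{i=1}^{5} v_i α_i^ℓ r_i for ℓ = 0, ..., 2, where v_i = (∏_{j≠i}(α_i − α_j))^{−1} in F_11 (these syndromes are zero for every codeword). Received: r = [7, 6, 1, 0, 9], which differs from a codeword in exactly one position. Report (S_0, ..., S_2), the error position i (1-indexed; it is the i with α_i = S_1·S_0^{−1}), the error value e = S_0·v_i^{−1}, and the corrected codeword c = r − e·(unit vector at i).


S = (2, 7, 8), error at position 2, error magnitude e = 2, c = [7, 4, 1, 0, 9].

Step 1: column multipliers v_i = (∏_{j≠i}(α_i − α_j))^{−1} mod 11.
  i = 1 (α = 10): (10−9)(10−8)(10−4)(10−7) = 1·2·6·3 = 36 ≡ 3, so v_1 = 3^{−1} = 4 (mod 11).
  i = 2 (α = 9): (9−10)(9−8)(9−4)(9−7) = (−1)·1·5·2 = −10 ≡ 1, so v_2 = 1^{−1} = 1 (mod 11).
  i = 3 (α = 8): (8−10)(8−9)(8−4)(8−7) = (−2)·(−1)·4·1 = 8 ≡ 8, so v_3 = 8^{−1} = 7 (mod 11).
  i = 4 (α = 4): (4−10)(4−9)(4−8)(4−7) = (−6)·(−5)·(−4)·(−3) = 360 ≡ 8, so v_4 = 8^{−1} = 7 (mod 11).
  i = 5 (α = 7): (7−10)(7−9)(7−8)(7−4) = (−3)·(−2)·(−1)·3 = −18 ≡ 4, so v_5 = 4^{−1} = 3 (mod 11).
  v = [4, 1, 7, 7, 3].
Step 2: syndromes of r = [7, 6, 1, 0, 9] (all sums mod 11).
  S_0 = Σ v_i r_i = 4·7 + 1·6 + 7·1 + 7·0 + 3·9 = 68 ≡ 2.
  S_1 = Σ v_i α_i r_i = 4·10·7 + 1·9·6 + 7·8·1 + 7·4·0 + 3·7·9 = 579 ≡ 7.
  α_i^2 mod 11 = [1, 4, 9, 5, 5].
  S_2 = Σ v_i α_i^2 r_i = 4·1·7 + 1·4·6 + 7·9·1 + 7·5·0 + 3·5·9 = 250 ≡ 8.
  S = (2, 7, 8) ≠ 0, so r is not a codeword (an error is present).
Step 3: locate the error. For a single error e at position i, S_ℓ = v_i·e·α_i^ℓ, so α_err = S_1/S_0.
  S_0^{−1} = 2^{−1} = 6 (mod 11), so α_err = 7·6 = 42 ≡ 9 = α_2. Error position i = 2.
  Consistency check: S_2/S_1 = 8·8 = 64 ≡ 9 = α_err ✓ (single-error assumption holds).
Step 4: error magnitude e = S_0/v_2 = S_0·∏_{j≠2}(α_2 − α_j) = 2·1 = 2 ≡ 2 (mod 11).
Step 5: correct position 2: c_2 = r_2 − e = 6 − 2 ≡ 4 (mod 11). Hence c = [7, 4, 1, 0, 9].
  Check: interpolating c through the α_i gives m(x) = 10 + 3·x (degree < 2) with m(α_i) = c_i for every i, so c is indeed a codeword.


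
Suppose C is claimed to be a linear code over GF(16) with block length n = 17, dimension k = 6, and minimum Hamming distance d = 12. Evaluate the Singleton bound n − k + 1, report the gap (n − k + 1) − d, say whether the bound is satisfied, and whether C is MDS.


Singleton RHS = n − k + 1 = 12, slack = 0, bound satisfied, MDS.

Singleton bound: d ≤ n − k + 1.
Here n = 17, k = 6, so n − k + 1 = 12.
Given d = 12, check d ≤ 12: YES.
Slack = (n − k + 1) − d = 0.
The code is MDS (slack = 0).
Description: the claimed parameters are [17, 6, 12]_16; such a code would be MDS (meets Singleton bound).


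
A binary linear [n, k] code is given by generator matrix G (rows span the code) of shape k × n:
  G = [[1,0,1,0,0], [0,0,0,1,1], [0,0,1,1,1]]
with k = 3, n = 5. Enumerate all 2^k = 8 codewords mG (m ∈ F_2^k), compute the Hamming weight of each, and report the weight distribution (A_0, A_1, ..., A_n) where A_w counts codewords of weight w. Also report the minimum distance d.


Weight distribution: A_0 = 1, A_1 = 2, A_2 = 2, A_3 = 2, A_4 = 1. Minimum distance d = 1.

Enumerate all 2^3 = 8 messages m ∈ F_2^3.
For each, compute codeword c = mG in F_2^5, then tally its weight.
  m = 000 → c = 00000, weight = 0.
  m = 100 → c = 10100, weight = 2.
  m = 010 → c = 00011, weight = 2.
  m = 110 → c = 10111, weight = 4.
  m = 001 → c = 00111, weight = 3.
  m = 101 → c = 10011, weight = 3.
  m = 011 → c = 00100, weight = 1.
  m = 111 → c = 10000, weight = 1.
Tally weights:
  weight 0: 1 codewords.
  weight 1: 2 codewords.
  weight 2: 2 codewords.
  weight 3: 2 codewords.
  weight 4: 1 codewords.
Minimum distance d = smallest w > 0 with A_w > 0 = 1.
Sanity: Σ A_w = 8 = 2^3 = 8 ✓.


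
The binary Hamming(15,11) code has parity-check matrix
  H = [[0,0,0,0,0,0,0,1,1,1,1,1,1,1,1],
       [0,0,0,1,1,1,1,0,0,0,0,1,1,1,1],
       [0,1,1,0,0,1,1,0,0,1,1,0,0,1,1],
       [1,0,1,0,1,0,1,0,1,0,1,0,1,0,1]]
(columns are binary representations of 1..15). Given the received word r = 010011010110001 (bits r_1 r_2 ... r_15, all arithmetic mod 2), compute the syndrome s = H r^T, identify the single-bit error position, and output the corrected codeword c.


s = (0, 1, 1, 1)^T, error position = 7, corrected codeword c = 010011110110001

Compute s = H r^T mod 2 one row at a time:
  s_1 = 1 + 0 + 1 + 1 + 0 + 0 + 0 + 1 = 4 ≡ 0 (mod 2).
  s_2 = 0 + 1 + 1 + 0 + 0 + 0 + 0 + 1 = 3 ≡ 1 (mod 2).
  s_3 = 1 + 0 + 1 + 0 + 1 + 1 + 0 + 1 = 5 ≡ 1 (mod 2).
  s_4 = 0 + 0 + 1 + 0 + 0 + 1 + 0 + 1 = 3 ≡ 1 (mod 2).
s = (0, 1, 1, 1)^T — this equals column 7 of H (binary 0111), so error is at position 7.
Correct: flip bit 7 of r = 010011010110001 to get c = 010011110110001.


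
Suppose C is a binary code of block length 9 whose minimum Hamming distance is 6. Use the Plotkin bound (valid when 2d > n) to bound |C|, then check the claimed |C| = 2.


Plotkin bound M ≤ 4; given |C| = 2 ≤ bound (satisfied).

Check applicability: 2d = 12, n = 9.
2d − n = 3 > 0, so Plotkin applies.
Compute d/(2d−n) = 6/3 ≈ 2.0000.
⌊d/(2d−n)⌋ = 2.
Plotkin bound: M ≤ 2·2 = 4.
Given |C| = 2, check: satisfied.
This |C| is below the Plotkin bound.


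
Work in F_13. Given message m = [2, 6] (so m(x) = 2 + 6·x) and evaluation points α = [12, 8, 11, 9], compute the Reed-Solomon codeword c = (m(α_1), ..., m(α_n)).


c = [9, 11, 3, 4]

Message polynomial: m(x) = 2 + 6·x (mod 13).
For each evaluation point α_i, compute m(α_i) mod 13:
  α_1 = 12: Horner steps 6 → 9, so m(12) = 9.
  α_2 = 8: Horner steps 6 → 11, so m(8) = 11.
  α_3 = 11: Horner steps 6 → 3, so m(11) = 3.
  α_4 = 9: Horner steps 6 → 4, so m(9) = 4.
Codeword c = [9, 11, 3, 4] ∈ F_13^4.


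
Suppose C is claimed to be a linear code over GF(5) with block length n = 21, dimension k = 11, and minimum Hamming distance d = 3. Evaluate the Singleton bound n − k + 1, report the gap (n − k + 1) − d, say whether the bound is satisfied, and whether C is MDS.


Singleton RHS = n − k + 1 = 11, slack = 8, bound satisfied, not MDS.

Singleton bound: d ≤ n − k + 1.
Here n = 21, k = 11, so n − k + 1 = 11.
Given d = 3, check d ≤ 11: YES.
Slack = (n − k + 1) − d = 8.
The code is NOT MDS (slack = 8 > 0).
Description: the claimed parameters are [21, 11, 3]_5; such a code would be non-MDS.


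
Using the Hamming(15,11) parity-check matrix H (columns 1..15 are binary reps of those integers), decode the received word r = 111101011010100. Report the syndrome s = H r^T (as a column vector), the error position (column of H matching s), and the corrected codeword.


s = (0, 1, 0, 1)^T, error position = 5, corrected codeword c = 111111011010100

Compute s = H r^T mod 2 one row at a time:
  s_1 = 1 + 1 + 0 + 1 + 0 + 1 + 0 + 0 = 4 ≡ 0 (mod 2).
  s_2 = 1 + 0 + 1 + 0 + 0 + 1 + 0 + 0 = 3 ≡ 1 (mod 2).
  s_3 = 1 + 1 + 1 + 0 + 0 + 1 + 0 + 0 = 4 ≡ 0 (mod 2).
  s_4 = 1 + 1 + 0 + 0 + 1 + 1 + 1 + 0 = 5 ≡ 1 (mod 2).
s = (0, 1, 0, 1)^T — this equals column 5 of H (binary 0101), so error is at position 5.
Correct: flip bit 5 of r = 111101011010100 to get c = 111111011010100.
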